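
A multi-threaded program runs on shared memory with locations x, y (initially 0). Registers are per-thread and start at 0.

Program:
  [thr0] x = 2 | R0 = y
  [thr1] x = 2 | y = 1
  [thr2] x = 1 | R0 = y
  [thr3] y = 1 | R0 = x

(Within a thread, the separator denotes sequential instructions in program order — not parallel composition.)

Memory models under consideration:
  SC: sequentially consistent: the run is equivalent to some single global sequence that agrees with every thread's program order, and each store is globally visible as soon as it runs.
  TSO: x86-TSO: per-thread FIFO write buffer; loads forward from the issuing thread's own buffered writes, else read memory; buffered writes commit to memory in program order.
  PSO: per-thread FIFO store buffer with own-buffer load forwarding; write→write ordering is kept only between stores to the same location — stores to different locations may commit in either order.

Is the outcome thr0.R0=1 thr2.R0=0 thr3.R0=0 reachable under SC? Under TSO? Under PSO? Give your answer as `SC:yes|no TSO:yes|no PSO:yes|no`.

outcome vector order: (thr0.R0,thr2.R0,thr3.R0)
under SC → <0 0 1>; <0 0 2>; <0 1 1>; <0 1 2>; <1 0 1>; <1 0 2>; <1 1 0>; <1 1 1>; <1 1 2>
under TSO → <0 0 0>; <0 0 1>; <0 0 2>; <0 1 0>; <0 1 1>; <0 1 2>; <1 0 0>; <1 0 1>; <1 0 2>; <1 1 0>; <1 1 1>; <1 1 2>
under PSO → <0 0 0>; <0 0 1>; <0 0 2>; <0 1 0>; <0 1 1>; <0 1 2>; <1 0 0>; <1 0 1>; <1 0 2>; <1 1 0>; <1 1 1>; <1 1 2>
target <1 0 0> ∈ {TSO,PSO}

SC:no TSO:yes PSO:yes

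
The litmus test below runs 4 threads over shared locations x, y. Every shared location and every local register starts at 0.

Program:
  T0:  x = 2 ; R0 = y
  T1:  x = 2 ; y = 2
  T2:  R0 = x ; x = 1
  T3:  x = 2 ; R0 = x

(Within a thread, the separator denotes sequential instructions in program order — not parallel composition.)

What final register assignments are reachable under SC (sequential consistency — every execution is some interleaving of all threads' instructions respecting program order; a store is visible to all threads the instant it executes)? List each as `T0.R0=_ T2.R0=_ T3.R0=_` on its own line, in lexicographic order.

outcome vector order: (T0.R0,T2.R0,T3.R0)
|SC outcomes| = 8

T0.R0=0 T2.R0=0 T3.R0=1
T0.R0=0 T2.R0=0 T3.R0=2
T0.R0=0 T2.R0=2 T3.R0=1
T0.R0=0 T2.R0=2 T3.R0=2
T0.R0=2 T2.R0=0 T3.R0=1
T0.R0=2 T2.R0=0 T3.R0=2
T0.R0=2 T2.R0=2 T3.R0=1
T0.R0=2 T2.R0=2 T3.R0=2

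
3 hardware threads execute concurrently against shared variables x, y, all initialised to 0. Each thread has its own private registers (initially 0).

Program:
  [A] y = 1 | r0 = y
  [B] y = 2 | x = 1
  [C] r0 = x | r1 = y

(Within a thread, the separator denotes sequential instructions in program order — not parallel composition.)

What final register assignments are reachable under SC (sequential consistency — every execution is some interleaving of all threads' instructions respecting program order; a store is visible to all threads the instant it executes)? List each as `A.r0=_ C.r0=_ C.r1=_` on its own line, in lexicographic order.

outcome vector order: (A.r0,C.r0,C.r1)
|SC outcomes| = 9

A.r0=1 C.r0=0 C.r1=0
A.r0=1 C.r0=0 C.r1=1
A.r0=1 C.r0=0 C.r1=2
A.r0=1 C.r0=1 C.r1=1
A.r0=1 C.r0=1 C.r1=2
A.r0=2 C.r0=0 C.r1=0
A.r0=2 C.r0=0 C.r1=1
A.r0=2 C.r0=0 C.r1=2
A.r0=2 C.r0=1 C.r1=2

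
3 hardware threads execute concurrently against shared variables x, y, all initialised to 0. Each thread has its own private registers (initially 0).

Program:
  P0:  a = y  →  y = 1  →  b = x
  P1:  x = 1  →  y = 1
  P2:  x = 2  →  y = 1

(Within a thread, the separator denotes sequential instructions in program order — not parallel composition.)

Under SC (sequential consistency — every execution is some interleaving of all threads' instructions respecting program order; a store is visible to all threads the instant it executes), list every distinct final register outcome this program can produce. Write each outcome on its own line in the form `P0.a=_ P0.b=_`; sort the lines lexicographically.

P0.a=0 P0.b=0
P0.a=0 P0.b=1
P0.a=0 P0.b=2
P0.a=1 P0.b=1
P0.a=1 P0.b=2

outcome vector order: (P0.a,P0.b)
|SC outcomes| = 5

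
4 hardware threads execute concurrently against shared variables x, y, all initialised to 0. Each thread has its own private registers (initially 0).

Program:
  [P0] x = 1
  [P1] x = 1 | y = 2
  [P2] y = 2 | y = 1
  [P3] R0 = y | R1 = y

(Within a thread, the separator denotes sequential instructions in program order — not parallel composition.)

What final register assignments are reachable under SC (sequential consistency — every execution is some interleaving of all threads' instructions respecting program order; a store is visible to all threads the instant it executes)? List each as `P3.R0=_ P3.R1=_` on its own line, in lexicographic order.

P3.R0=0 P3.R1=0
P3.R0=0 P3.R1=1
P3.R0=0 P3.R1=2
P3.R0=1 P3.R1=1
P3.R0=1 P3.R1=2
P3.R0=2 P3.R1=1
P3.R0=2 P3.R1=2

outcome vector order: (P3.R0,P3.R1)
|SC outcomes| = 7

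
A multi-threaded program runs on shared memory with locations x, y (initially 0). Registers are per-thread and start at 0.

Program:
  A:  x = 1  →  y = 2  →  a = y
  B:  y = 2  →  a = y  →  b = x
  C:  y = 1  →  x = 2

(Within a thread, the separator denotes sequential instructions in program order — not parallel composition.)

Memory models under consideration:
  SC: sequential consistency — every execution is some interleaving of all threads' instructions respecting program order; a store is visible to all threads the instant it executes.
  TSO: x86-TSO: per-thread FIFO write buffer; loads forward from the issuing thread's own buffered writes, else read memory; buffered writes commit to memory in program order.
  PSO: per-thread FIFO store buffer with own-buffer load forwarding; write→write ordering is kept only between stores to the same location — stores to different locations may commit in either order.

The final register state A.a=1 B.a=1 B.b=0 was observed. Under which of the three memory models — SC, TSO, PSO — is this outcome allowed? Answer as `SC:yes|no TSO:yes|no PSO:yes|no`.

outcome vector order: (A.a,B.a,B.b)
SC: 11 outcomes — {(1,1,1), (1,1,2), (1,2,0), (1,2,1), (1,2,2), (2,1,0), (2,1,1), (2,1,2), (2,2,0), (2,2,1), (2,2,2)}
TSO: 11 outcomes — {(1,1,1), (1,1,2), (1,2,0), (1,2,1), (1,2,2), (2,1,0), (2,1,1), (2,1,2), (2,2,0), (2,2,1), (2,2,2)}
PSO: 12 outcomes — {(1,1,0), (1,1,1), (1,1,2), (1,2,0), (1,2,1), (1,2,2), (2,1,0), (2,1,1), (2,1,2), (2,2,0), (2,2,1), (2,2,2)}
target (1,1,0) ∈ {PSO}

SC:no TSO:no PSO:yes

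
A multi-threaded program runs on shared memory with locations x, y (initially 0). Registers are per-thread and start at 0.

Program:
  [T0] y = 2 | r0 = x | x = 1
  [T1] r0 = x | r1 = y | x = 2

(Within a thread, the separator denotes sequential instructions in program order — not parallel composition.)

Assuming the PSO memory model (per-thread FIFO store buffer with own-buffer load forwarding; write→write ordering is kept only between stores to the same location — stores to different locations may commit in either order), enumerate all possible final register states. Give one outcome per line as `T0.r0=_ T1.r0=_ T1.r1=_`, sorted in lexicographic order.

T0.r0=0 T1.r0=0 T1.r1=0
T0.r0=0 T1.r0=0 T1.r1=2
T0.r0=0 T1.r0=1 T1.r1=0
T0.r0=0 T1.r0=1 T1.r1=2
T0.r0=2 T1.r0=0 T1.r1=0
T0.r0=2 T1.r0=0 T1.r1=2

outcome vector order: (T0.r0,T1.r0,T1.r1)
|PSO outcomes| = 6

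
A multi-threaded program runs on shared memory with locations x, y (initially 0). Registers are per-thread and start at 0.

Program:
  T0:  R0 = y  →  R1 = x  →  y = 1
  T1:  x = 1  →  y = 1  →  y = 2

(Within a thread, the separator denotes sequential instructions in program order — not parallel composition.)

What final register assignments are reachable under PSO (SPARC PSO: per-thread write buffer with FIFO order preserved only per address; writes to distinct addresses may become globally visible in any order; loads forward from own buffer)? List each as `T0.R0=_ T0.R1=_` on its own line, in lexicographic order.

outcome vector order: (T0.R0,T0.R1)
|PSO outcomes| = 6

T0.R0=0 T0.R1=0
T0.R0=0 T0.R1=1
T0.R0=1 T0.R1=0
T0.R0=1 T0.R1=1
T0.R0=2 T0.R1=0
T0.R0=2 T0.R1=1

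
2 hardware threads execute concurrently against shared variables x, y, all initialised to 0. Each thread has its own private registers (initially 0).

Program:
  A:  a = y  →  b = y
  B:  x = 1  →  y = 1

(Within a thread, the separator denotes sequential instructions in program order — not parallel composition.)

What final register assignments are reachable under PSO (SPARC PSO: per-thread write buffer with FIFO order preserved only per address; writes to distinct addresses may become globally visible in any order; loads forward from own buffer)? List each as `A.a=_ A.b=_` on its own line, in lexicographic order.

A.a=0 A.b=0
A.a=0 A.b=1
A.a=1 A.b=1

outcome vector order: (A.a,A.b)
|PSO outcomes| = 3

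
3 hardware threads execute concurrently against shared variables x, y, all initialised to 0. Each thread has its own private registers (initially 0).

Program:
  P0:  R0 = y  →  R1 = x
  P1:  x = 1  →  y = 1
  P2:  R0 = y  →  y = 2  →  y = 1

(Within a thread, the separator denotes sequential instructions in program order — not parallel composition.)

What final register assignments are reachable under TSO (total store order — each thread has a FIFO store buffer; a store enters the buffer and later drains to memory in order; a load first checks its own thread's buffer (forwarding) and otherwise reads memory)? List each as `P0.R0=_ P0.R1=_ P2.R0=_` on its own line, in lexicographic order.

outcome vector order: (P0.R0,P0.R1,P2.R0)
|TSO outcomes| = 10

P0.R0=0 P0.R1=0 P2.R0=0
P0.R0=0 P0.R1=0 P2.R0=1
P0.R0=0 P0.R1=1 P2.R0=0
P0.R0=0 P0.R1=1 P2.R0=1
P0.R0=1 P0.R1=0 P2.R0=0
P0.R0=1 P0.R1=1 P2.R0=0
P0.R0=1 P0.R1=1 P2.R0=1
P0.R0=2 P0.R1=0 P2.R0=0
P0.R0=2 P0.R1=1 P2.R0=0
P0.R0=2 P0.R1=1 P2.R0=1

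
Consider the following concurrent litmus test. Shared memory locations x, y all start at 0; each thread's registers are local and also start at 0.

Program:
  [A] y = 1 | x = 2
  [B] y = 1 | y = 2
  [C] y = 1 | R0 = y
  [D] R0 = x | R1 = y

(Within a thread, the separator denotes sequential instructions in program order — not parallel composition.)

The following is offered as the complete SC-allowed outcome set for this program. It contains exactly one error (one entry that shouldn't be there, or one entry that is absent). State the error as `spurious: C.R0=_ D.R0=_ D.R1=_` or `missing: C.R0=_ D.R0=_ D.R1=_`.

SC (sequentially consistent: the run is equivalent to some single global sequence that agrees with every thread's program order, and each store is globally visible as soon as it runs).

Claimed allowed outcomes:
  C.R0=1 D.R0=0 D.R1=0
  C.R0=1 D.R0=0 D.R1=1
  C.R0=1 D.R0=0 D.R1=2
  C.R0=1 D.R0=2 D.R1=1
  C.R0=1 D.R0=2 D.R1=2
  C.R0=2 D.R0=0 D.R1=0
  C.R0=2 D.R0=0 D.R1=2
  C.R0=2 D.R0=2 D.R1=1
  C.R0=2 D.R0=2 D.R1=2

outcome vector order: (C.R0,D.R0,D.R1)
SC (10): 1/0/0; 1/0/1; 1/0/2; 1/2/1; 1/2/2; 2/0/0; 2/0/1; 2/0/2; 2/2/1; 2/2/2
SC∖claimed = {2/0/1}

missing: C.R0=2 D.R0=0 D.R1=1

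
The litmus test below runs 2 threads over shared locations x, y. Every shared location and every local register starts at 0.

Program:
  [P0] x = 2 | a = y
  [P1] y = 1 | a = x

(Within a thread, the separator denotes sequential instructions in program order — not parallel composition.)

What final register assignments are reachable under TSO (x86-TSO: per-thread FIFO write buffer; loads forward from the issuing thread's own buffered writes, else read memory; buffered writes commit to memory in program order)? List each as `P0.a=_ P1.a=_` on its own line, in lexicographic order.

P0.a=0 P1.a=0
P0.a=0 P1.a=2
P0.a=1 P1.a=0
P0.a=1 P1.a=2

outcome vector order: (P0.a,P1.a)
|TSO outcomes| = 4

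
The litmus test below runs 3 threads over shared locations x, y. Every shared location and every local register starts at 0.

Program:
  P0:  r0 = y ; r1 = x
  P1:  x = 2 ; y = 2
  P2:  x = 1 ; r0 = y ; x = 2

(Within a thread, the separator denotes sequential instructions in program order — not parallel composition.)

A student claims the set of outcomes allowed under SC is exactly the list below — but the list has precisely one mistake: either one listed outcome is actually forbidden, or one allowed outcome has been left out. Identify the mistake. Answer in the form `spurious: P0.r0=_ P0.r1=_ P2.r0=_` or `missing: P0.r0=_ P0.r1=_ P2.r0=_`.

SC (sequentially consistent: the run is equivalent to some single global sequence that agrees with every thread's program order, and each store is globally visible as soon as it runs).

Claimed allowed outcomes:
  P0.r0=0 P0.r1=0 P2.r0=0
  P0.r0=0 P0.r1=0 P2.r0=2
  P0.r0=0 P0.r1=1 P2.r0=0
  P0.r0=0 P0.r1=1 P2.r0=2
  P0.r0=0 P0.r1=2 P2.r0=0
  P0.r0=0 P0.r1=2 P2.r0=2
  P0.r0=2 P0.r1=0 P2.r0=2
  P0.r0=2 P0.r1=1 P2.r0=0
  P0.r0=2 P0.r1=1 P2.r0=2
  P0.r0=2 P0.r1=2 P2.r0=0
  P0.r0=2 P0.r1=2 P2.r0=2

spurious: P0.r0=2 P0.r1=0 P2.r0=2

outcome vector order: (P0.r0,P0.r1,P2.r0)
SC (10): 0/0/0; 0/0/2; 0/1/0; 0/1/2; 0/2/0; 0/2/2; 2/1/0; 2/1/2; 2/2/0; 2/2/2
claimed∖SC = {2/0/2}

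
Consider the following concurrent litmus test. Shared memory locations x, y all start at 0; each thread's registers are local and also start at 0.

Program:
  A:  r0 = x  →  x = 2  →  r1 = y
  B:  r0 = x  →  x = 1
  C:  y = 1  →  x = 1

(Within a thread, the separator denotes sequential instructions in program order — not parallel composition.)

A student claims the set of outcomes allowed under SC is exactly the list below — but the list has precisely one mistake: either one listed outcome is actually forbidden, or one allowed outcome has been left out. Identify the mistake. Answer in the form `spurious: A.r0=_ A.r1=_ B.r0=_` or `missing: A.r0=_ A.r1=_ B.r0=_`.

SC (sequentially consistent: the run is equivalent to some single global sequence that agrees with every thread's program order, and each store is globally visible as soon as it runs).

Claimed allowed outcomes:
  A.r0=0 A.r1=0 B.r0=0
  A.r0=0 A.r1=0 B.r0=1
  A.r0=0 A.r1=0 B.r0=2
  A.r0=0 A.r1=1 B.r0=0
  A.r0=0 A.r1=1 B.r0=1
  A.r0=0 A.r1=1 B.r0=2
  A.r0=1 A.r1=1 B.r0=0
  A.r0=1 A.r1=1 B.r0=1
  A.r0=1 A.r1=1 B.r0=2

missing: A.r0=1 A.r1=0 B.r0=0

outcome vector order: (A.r0,A.r1,B.r0)
[SC] allowed = {(0,0,0), (0,0,1), (0,0,2), (0,1,0), (0,1,1), (0,1,2), (1,0,0), (1,1,0), (1,1,1), (1,1,2)}
SC∖claimed = {(1,0,0)}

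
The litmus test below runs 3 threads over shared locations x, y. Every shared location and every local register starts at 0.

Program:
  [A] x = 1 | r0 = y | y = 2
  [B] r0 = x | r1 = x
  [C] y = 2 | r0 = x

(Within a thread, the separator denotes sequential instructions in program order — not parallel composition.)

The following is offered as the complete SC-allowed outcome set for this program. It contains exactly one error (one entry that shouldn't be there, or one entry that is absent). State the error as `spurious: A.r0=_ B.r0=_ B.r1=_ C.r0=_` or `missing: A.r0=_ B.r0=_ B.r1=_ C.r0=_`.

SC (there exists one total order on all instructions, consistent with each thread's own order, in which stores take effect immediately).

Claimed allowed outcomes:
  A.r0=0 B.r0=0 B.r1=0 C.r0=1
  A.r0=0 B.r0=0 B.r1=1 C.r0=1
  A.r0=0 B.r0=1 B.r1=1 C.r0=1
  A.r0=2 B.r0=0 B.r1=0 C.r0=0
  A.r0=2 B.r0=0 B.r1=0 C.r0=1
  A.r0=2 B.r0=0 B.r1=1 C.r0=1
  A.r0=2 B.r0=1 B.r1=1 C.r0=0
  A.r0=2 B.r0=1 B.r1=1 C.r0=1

missing: A.r0=2 B.r0=0 B.r1=1 C.r0=0

outcome vector order: (A.r0,B.r0,B.r1,C.r0)
under SC → 0/0/0/1, 0/0/1/1, 0/1/1/1, 2/0/0/0, 2/0/0/1, 2/0/1/0, 2/0/1/1, 2/1/1/0, 2/1/1/1
SC∖claimed = {2/0/1/0}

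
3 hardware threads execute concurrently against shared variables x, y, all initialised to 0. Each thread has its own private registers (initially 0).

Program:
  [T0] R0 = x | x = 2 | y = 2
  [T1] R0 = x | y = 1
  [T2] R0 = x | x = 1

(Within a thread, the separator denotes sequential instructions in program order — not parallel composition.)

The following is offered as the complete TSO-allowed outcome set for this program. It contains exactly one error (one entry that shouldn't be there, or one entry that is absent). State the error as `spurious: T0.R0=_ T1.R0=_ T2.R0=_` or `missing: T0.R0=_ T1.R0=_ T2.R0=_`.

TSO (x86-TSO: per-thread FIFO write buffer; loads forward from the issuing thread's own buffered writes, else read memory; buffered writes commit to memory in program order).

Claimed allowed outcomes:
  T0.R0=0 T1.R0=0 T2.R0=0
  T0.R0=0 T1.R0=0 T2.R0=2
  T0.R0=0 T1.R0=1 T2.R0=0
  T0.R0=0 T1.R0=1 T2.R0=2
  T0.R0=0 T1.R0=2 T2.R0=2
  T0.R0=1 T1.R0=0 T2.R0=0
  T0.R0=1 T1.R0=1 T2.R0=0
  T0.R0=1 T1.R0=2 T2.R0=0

missing: T0.R0=0 T1.R0=2 T2.R0=0

outcome vector order: (T0.R0,T1.R0,T2.R0)
under TSO → 000; 002; 010; 012; 020; 022; 100; 110; 120
TSO∖claimed = {020}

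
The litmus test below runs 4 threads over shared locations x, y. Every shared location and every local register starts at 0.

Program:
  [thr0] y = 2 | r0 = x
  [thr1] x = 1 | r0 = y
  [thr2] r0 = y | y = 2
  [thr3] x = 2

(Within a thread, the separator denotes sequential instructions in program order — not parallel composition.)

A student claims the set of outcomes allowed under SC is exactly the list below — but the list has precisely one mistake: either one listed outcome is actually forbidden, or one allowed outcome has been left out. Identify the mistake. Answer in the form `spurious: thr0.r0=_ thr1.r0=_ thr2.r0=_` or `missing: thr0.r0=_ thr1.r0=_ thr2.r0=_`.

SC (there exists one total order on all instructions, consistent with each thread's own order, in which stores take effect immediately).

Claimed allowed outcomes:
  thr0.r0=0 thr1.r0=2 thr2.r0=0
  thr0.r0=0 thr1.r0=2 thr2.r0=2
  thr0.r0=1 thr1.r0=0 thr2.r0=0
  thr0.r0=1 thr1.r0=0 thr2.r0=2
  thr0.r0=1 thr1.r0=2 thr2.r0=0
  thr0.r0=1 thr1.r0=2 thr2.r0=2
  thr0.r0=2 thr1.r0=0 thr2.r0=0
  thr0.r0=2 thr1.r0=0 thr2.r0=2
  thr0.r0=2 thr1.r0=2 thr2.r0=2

missing: thr0.r0=2 thr1.r0=2 thr2.r0=0

outcome vector order: (thr0.r0,thr1.r0,thr2.r0)
SC (10): (0,2,0), (0,2,2), (1,0,0), (1,0,2), (1,2,0), (1,2,2), (2,0,0), (2,0,2), (2,2,0), (2,2,2)
SC∖claimed = {(2,2,0)}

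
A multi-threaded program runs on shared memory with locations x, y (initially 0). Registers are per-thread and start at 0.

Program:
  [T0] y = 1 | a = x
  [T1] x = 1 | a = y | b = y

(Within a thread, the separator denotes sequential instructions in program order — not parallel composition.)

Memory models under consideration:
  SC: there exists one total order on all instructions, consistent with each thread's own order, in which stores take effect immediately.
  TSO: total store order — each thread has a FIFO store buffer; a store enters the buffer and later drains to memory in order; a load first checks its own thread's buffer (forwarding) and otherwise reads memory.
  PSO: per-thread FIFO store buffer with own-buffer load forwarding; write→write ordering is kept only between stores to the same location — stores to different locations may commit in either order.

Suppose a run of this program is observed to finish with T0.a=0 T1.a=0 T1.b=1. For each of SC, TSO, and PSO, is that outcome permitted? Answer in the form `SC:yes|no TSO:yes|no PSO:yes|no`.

outcome vector order: (T0.a,T1.a,T1.b)
SC (4): 011; 100; 101; 111
TSO (6): 000; 001; 011; 100; 101; 111
PSO (6): 000; 001; 011; 100; 101; 111
target 001 ∈ {TSO,PSO}

SC:no TSO:yes PSO:yes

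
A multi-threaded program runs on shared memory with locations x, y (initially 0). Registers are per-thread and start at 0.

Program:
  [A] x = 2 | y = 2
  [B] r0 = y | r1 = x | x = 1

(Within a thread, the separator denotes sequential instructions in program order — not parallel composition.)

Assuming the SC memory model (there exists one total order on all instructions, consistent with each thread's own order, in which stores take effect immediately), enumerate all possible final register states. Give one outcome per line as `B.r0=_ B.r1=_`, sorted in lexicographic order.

B.r0=0 B.r1=0
B.r0=0 B.r1=2
B.r0=2 B.r1=2

outcome vector order: (B.r0,B.r1)
|SC outcomes| = 3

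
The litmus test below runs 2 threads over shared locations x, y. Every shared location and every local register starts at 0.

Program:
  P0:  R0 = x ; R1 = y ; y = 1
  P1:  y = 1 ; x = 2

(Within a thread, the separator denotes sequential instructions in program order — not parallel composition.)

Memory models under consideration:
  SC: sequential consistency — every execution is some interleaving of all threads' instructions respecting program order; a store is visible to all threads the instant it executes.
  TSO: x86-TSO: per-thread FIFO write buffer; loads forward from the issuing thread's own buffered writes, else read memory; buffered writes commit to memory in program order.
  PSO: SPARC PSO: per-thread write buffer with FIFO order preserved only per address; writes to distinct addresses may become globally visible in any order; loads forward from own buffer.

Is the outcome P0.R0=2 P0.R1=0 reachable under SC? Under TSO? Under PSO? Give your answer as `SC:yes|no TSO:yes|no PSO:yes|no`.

SC:no TSO:no PSO:yes

outcome vector order: (P0.R0,P0.R1)
under SC → 00 01 21
under TSO → 00 01 21
under PSO → 00 01 20 21
target 20 ∈ {PSO}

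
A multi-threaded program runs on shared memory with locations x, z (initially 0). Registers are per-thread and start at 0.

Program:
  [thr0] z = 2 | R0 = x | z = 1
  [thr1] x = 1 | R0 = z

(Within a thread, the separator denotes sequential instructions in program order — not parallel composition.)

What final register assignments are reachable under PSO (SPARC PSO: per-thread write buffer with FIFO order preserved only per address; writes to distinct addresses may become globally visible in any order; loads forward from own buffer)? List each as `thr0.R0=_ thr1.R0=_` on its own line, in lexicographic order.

outcome vector order: (thr0.R0,thr1.R0)
|PSO outcomes| = 6

thr0.R0=0 thr1.R0=0
thr0.R0=0 thr1.R0=1
thr0.R0=0 thr1.R0=2
thr0.R0=1 thr1.R0=0
thr0.R0=1 thr1.R0=1
thr0.R0=1 thr1.R0=2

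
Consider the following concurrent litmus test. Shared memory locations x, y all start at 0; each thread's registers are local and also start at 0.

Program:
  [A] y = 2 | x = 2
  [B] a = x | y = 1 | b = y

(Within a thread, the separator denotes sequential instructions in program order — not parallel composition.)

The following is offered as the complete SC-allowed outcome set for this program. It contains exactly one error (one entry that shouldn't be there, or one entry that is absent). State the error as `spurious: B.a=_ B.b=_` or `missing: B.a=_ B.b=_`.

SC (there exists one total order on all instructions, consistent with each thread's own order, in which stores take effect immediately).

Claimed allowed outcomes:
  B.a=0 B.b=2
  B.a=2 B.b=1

missing: B.a=0 B.b=1

outcome vector order: (B.a,B.b)
SC: 3 outcomes — {(0,1), (0,2), (2,1)}
SC∖claimed = {(0,1)}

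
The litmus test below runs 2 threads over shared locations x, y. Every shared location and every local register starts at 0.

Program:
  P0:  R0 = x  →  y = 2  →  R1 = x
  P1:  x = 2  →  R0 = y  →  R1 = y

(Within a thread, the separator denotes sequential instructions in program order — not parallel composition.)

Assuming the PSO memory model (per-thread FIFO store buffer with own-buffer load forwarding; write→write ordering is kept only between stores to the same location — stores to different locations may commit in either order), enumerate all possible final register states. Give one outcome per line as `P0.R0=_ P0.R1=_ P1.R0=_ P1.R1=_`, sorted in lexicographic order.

P0.R0=0 P0.R1=0 P1.R0=0 P1.R1=0
P0.R0=0 P0.R1=0 P1.R0=0 P1.R1=2
P0.R0=0 P0.R1=0 P1.R0=2 P1.R1=2
P0.R0=0 P0.R1=2 P1.R0=0 P1.R1=0
P0.R0=0 P0.R1=2 P1.R0=0 P1.R1=2
P0.R0=0 P0.R1=2 P1.R0=2 P1.R1=2
P0.R0=2 P0.R1=2 P1.R0=0 P1.R1=0
P0.R0=2 P0.R1=2 P1.R0=0 P1.R1=2
P0.R0=2 P0.R1=2 P1.R0=2 P1.R1=2

outcome vector order: (P0.R0,P0.R1,P1.R0,P1.R1)
|PSO outcomes| = 9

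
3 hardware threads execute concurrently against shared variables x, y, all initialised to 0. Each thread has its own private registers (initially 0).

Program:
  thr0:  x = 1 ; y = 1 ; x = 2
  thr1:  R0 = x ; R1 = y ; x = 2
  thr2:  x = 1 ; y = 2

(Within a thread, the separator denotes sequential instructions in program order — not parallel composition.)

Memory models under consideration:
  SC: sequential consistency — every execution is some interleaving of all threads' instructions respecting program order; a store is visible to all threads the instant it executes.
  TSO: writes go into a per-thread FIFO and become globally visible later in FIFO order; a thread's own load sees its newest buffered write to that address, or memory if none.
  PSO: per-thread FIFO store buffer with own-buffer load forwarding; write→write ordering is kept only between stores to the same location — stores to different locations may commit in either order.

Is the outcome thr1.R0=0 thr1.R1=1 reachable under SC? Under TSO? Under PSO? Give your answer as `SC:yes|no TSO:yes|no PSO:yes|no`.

SC:yes TSO:yes PSO:yes

outcome vector order: (thr1.R0,thr1.R1)
[SC] allowed = {(0,0); (0,1); (0,2); (1,0); (1,1); (1,2); (2,1); (2,2)}
[TSO] allowed = {(0,0); (0,1); (0,2); (1,0); (1,1); (1,2); (2,1); (2,2)}
[PSO] allowed = {(0,0); (0,1); (0,2); (1,0); (1,1); (1,2); (2,0); (2,1); (2,2)}
target (0,1) ∈ {SC,TSO,PSO}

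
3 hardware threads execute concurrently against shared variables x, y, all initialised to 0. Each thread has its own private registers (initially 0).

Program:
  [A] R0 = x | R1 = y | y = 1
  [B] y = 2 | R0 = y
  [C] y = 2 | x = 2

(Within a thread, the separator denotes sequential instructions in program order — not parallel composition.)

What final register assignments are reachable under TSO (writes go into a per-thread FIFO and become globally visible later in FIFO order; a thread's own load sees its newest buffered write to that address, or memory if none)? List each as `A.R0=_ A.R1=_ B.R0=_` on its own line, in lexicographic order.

outcome vector order: (A.R0,A.R1,B.R0)
|TSO outcomes| = 6

A.R0=0 A.R1=0 B.R0=1
A.R0=0 A.R1=0 B.R0=2
A.R0=0 A.R1=2 B.R0=1
A.R0=0 A.R1=2 B.R0=2
A.R0=2 A.R1=2 B.R0=1
A.R0=2 A.R1=2 B.R0=2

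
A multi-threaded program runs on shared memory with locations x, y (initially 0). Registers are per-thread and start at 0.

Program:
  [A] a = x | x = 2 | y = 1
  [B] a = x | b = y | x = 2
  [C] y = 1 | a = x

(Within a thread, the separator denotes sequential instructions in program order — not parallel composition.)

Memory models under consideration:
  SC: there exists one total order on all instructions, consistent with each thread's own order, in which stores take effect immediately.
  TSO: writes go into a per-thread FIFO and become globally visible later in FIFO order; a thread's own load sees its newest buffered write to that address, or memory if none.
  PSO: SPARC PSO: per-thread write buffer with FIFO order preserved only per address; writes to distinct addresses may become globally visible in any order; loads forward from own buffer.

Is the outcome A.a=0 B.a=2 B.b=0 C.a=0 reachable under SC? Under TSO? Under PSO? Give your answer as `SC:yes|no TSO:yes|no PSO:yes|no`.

SC:no TSO:yes PSO:yes

outcome vector order: (A.a,B.a,B.b,C.a)
SC (11): <0 0 0 0>, <0 0 0 2>, <0 0 1 0>, <0 0 1 2>, <0 2 0 2>, <0 2 1 0>, <0 2 1 2>, <2 0 0 0>, <2 0 0 2>, <2 0 1 0>, <2 0 1 2>
TSO (12): <0 0 0 0>, <0 0 0 2>, <0 0 1 0>, <0 0 1 2>, <0 2 0 0>, <0 2 0 2>, <0 2 1 0>, <0 2 1 2>, <2 0 0 0>, <2 0 0 2>, <2 0 1 0>, <2 0 1 2>
PSO (12): <0 0 0 0>, <0 0 0 2>, <0 0 1 0>, <0 0 1 2>, <0 2 0 0>, <0 2 0 2>, <0 2 1 0>, <0 2 1 2>, <2 0 0 0>, <2 0 0 2>, <2 0 1 0>, <2 0 1 2>
target <0 2 0 0> ∈ {TSO,PSO}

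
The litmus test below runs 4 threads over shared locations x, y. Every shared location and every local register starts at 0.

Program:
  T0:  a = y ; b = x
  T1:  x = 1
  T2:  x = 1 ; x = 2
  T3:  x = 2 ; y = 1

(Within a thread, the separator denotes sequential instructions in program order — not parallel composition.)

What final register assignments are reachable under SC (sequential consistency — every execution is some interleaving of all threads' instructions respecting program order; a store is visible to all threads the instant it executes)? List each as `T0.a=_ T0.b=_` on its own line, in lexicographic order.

outcome vector order: (T0.a,T0.b)
|SC outcomes| = 5

T0.a=0 T0.b=0
T0.a=0 T0.b=1
T0.a=0 T0.b=2
T0.a=1 T0.b=1
T0.a=1 T0.b=2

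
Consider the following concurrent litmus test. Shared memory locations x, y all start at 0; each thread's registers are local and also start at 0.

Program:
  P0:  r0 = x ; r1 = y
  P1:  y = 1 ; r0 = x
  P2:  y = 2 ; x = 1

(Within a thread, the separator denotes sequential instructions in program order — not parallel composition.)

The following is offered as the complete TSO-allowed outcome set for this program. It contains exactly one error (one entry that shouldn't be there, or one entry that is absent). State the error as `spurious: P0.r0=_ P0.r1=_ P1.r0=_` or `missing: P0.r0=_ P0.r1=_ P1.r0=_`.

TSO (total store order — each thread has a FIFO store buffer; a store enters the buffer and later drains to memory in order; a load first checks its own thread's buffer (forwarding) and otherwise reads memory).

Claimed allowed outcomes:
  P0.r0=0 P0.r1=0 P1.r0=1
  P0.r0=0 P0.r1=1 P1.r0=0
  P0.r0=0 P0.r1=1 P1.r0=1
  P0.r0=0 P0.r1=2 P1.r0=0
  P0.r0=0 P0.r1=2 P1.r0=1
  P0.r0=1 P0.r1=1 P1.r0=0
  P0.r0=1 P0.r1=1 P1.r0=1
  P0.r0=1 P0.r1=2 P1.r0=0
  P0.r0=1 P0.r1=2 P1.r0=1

outcome vector order: (P0.r0,P0.r1,P1.r0)
[TSO] allowed = {000, 001, 010, 011, 020, 021, 110, 111, 120, 121}
TSO∖claimed = {000}

missing: P0.r0=0 P0.r1=0 P1.r0=0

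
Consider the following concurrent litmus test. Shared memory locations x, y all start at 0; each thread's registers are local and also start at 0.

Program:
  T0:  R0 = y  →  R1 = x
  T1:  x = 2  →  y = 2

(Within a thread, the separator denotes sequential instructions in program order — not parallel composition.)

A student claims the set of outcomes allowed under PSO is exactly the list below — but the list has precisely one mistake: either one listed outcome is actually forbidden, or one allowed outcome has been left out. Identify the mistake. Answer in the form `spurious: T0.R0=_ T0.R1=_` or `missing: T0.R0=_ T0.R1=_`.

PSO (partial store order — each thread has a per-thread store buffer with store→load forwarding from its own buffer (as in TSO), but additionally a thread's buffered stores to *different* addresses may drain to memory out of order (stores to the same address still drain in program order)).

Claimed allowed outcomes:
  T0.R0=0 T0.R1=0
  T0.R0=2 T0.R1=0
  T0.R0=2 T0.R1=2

outcome vector order: (T0.R0,T0.R1)
PSO (4): 00; 02; 20; 22
PSO∖claimed = {02}

missing: T0.R0=0 T0.R1=2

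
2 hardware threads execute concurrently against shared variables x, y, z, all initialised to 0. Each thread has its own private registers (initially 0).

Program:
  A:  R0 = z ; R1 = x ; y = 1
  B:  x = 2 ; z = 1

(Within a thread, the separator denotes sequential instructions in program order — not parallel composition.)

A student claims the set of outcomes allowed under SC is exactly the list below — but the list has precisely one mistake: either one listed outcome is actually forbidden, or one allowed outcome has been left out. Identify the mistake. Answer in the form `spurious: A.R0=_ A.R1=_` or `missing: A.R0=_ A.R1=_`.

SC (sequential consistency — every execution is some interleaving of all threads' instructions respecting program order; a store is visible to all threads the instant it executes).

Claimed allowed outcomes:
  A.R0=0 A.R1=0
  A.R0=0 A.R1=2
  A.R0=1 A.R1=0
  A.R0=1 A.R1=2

spurious: A.R0=1 A.R1=0

outcome vector order: (A.R0,A.R1)
[SC] allowed = {0/0 0/2 1/2}
claimed∖SC = {1/0}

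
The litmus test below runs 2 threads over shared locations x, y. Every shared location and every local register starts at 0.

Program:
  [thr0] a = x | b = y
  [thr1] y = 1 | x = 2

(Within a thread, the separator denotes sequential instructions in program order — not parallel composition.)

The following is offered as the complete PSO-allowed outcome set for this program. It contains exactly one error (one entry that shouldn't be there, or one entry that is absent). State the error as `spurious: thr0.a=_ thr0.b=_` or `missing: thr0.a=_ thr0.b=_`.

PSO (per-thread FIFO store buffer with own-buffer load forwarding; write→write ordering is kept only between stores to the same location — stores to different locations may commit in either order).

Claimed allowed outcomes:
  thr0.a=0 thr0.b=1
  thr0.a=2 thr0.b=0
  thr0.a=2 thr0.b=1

outcome vector order: (thr0.a,thr0.b)
under PSO → <0 0> <0 1> <2 0> <2 1>
PSO∖claimed = {<0 0>}

missing: thr0.a=0 thr0.b=0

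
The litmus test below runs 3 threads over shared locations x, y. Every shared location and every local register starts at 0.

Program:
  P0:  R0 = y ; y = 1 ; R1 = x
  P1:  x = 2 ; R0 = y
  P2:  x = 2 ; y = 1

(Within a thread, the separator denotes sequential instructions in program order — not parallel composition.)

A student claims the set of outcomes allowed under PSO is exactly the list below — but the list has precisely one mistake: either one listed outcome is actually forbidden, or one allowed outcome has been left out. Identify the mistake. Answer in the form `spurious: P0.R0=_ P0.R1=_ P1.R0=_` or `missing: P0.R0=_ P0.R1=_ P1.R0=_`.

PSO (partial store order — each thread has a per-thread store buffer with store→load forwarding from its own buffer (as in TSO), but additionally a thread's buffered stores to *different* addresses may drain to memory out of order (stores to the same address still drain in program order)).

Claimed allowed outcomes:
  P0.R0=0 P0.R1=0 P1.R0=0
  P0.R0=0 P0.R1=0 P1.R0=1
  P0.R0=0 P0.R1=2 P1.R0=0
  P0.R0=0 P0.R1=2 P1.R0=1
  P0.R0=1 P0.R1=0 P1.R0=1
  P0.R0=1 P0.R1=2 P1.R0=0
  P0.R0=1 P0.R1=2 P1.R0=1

outcome vector order: (P0.R0,P0.R1,P1.R0)
under PSO → 0/0/0 0/0/1 0/2/0 0/2/1 1/0/0 1/0/1 1/2/0 1/2/1
PSO∖claimed = {1/0/0}

missing: P0.R0=1 P0.R1=0 P1.R0=0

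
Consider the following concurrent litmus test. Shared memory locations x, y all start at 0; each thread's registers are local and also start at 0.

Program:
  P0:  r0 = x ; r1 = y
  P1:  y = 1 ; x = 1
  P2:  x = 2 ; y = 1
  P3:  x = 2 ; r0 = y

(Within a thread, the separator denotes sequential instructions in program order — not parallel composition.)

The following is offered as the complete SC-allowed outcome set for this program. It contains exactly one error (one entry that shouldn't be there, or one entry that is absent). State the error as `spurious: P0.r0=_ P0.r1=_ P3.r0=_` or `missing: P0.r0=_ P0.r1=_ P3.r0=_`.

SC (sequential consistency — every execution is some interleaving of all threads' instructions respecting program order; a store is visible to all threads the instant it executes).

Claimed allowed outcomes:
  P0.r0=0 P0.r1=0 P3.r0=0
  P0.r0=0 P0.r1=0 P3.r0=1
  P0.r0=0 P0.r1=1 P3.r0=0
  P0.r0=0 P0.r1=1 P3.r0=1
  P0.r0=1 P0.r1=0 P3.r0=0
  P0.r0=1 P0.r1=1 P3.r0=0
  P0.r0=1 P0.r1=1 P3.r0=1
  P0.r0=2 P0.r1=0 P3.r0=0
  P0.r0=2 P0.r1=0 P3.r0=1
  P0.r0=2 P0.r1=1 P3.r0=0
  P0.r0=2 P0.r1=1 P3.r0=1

spurious: P0.r0=1 P0.r1=0 P3.r0=0

outcome vector order: (P0.r0,P0.r1,P3.r0)
SC: 10 outcomes — {<0 0 0>, <0 0 1>, <0 1 0>, <0 1 1>, <1 1 0>, <1 1 1>, <2 0 0>, <2 0 1>, <2 1 0>, <2 1 1>}
claimed∖SC = {<1 0 0>}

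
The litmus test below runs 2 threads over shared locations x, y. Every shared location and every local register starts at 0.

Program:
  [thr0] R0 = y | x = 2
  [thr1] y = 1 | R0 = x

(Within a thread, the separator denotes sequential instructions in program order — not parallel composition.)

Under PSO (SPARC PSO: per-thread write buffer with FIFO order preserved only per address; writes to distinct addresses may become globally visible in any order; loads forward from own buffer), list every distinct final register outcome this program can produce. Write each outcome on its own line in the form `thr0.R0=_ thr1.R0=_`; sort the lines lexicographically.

thr0.R0=0 thr1.R0=0
thr0.R0=0 thr1.R0=2
thr0.R0=1 thr1.R0=0
thr0.R0=1 thr1.R0=2

outcome vector order: (thr0.R0,thr1.R0)
|PSO outcomes| = 4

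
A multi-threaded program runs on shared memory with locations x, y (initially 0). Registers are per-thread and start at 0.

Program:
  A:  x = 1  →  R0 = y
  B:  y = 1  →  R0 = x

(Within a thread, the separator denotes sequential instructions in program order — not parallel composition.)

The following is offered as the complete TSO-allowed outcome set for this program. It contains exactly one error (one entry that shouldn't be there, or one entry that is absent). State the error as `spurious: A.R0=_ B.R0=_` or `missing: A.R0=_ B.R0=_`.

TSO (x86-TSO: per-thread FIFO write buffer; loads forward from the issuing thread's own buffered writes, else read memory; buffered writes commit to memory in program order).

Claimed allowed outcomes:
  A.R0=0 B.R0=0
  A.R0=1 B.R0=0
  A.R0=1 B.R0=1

missing: A.R0=0 B.R0=1

outcome vector order: (A.R0,B.R0)
[TSO] allowed = {(0,0) (0,1) (1,0) (1,1)}
TSO∖claimed = {(0,1)}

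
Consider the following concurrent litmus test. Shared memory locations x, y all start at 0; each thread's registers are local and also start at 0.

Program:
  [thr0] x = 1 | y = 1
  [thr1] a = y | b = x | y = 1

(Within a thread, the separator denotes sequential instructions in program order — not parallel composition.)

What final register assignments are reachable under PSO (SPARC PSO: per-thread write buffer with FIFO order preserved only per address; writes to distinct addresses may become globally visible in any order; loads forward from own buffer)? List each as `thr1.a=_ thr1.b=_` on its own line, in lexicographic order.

thr1.a=0 thr1.b=0
thr1.a=0 thr1.b=1
thr1.a=1 thr1.b=0
thr1.a=1 thr1.b=1

outcome vector order: (thr1.a,thr1.b)
|PSO outcomes| = 4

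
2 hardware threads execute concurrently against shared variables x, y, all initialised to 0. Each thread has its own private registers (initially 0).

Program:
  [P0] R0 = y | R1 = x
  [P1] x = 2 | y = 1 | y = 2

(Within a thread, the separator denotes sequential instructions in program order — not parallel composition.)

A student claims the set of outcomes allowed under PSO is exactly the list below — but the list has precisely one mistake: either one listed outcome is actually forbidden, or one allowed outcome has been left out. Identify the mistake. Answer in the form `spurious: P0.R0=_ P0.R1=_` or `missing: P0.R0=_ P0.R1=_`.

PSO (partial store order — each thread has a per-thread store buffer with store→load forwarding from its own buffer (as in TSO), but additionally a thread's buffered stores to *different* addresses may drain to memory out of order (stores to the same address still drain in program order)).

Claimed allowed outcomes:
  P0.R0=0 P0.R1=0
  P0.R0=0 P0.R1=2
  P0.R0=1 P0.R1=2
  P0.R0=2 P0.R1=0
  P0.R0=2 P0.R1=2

outcome vector order: (P0.R0,P0.R1)
[PSO] allowed = {(0,0); (0,2); (1,0); (1,2); (2,0); (2,2)}
PSO∖claimed = {(1,0)}

missing: P0.R0=1 P0.R1=0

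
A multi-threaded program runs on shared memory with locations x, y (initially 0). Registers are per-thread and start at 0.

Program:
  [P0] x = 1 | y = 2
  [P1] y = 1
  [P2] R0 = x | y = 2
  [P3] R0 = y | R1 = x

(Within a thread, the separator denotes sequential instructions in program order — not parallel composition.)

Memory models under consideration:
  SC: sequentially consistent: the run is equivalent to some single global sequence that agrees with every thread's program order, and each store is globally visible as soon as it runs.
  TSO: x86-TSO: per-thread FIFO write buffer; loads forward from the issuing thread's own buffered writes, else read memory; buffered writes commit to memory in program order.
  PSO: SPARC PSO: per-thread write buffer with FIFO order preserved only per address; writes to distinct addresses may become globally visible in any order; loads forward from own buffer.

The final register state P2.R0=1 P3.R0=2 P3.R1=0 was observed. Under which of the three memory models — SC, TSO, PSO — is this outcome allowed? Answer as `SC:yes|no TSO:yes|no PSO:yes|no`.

outcome vector order: (P2.R0,P3.R0,P3.R1)
SC: 11 outcomes — {<0 0 0> <0 0 1> <0 1 0> <0 1 1> <0 2 0> <0 2 1> <1 0 0> <1 0 1> <1 1 0> <1 1 1> <1 2 1>}
TSO: 11 outcomes — {<0 0 0> <0 0 1> <0 1 0> <0 1 1> <0 2 0> <0 2 1> <1 0 0> <1 0 1> <1 1 0> <1 1 1> <1 2 1>}
PSO: 12 outcomes — {<0 0 0> <0 0 1> <0 1 0> <0 1 1> <0 2 0> <0 2 1> <1 0 0> <1 0 1> <1 1 0> <1 1 1> <1 2 0> <1 2 1>}
target <1 2 0> ∈ {PSO}

SC:no TSO:no PSO:yes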